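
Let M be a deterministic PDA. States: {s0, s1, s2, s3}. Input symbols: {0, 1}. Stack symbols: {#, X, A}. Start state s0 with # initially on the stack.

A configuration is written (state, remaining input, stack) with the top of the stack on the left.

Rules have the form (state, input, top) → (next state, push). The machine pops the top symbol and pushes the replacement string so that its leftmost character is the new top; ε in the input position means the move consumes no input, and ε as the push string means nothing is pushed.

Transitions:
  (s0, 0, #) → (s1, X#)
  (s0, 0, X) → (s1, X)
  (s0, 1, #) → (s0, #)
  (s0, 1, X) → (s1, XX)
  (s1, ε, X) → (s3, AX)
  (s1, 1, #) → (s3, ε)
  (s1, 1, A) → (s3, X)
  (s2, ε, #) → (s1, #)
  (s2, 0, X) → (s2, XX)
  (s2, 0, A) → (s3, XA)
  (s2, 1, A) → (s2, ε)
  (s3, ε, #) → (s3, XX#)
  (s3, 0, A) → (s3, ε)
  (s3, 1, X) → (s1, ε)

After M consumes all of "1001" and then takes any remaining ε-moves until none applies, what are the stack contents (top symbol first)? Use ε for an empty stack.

(s0, 1001, #)
  read 1, top #: go to s0, push # → (s0, 001, #)
  read 0, top #: go to s1, push X# → (s1, 01, X#)
  ε-move, top X: go to s3, push AX → (s3, 01, AX#)
  read 0, top A: go to s3, push ε → (s3, 1, X#)
  read 1, top X: go to s1, push ε → (s1, ε, #)
All input consumed in state s1 with stack #.

#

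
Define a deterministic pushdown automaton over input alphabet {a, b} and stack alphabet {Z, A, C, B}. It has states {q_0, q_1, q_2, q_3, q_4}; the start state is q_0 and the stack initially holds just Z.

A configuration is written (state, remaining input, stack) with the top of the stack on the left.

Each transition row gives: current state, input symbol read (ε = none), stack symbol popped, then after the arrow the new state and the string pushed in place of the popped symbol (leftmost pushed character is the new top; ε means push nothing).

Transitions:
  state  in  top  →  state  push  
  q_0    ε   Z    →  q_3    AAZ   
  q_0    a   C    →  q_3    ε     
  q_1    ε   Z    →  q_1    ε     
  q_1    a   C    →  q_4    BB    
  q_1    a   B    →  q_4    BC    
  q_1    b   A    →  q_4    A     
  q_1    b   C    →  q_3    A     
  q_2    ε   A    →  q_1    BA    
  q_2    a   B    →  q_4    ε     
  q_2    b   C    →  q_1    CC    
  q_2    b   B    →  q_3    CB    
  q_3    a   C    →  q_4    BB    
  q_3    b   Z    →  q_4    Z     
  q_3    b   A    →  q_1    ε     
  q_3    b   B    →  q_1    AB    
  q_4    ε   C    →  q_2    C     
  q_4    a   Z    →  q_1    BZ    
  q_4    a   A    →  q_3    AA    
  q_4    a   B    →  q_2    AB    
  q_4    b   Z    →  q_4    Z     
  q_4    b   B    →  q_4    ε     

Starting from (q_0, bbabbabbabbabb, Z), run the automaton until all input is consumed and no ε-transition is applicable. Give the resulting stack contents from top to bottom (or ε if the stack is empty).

AZ

(q_0, bbabbabbabbabb, Z)
  ε-move, top Z: go to q_3, push AAZ → (q_3, bbabbabbabbabb, AAZ)
  read b, top A: go to q_1, push ε → (q_1, babbabbabbabb, AZ)
  read b, top A: go to q_4, push A → (q_4, abbabbabbabb, AZ)
  read a, top A: go to q_3, push AA → (q_3, bbabbabbabb, AAZ)
  read b, top A: go to q_1, push ε → (q_1, babbabbabb, AZ)
  read b, top A: go to q_4, push A → (q_4, abbabbabb, AZ)
  read a, top A: go to q_3, push AA → (q_3, bbabbabb, AAZ)
  read b, top A: go to q_1, push ε → (q_1, babbabb, AZ)
  read b, top A: go to q_4, push A → (q_4, abbabb, AZ)
  read a, top A: go to q_3, push AA → (q_3, bbabb, AAZ)
  read b, top A: go to q_1, push ε → (q_1, babb, AZ)
  read b, top A: go to q_4, push A → (q_4, abb, AZ)
  read a, top A: go to q_3, push AA → (q_3, bb, AAZ)
  read b, top A: go to q_1, push ε → (q_1, b, AZ)
  read b, top A: go to q_4, push A → (q_4, ε, AZ)
All input consumed in state q_4 with stack AZ.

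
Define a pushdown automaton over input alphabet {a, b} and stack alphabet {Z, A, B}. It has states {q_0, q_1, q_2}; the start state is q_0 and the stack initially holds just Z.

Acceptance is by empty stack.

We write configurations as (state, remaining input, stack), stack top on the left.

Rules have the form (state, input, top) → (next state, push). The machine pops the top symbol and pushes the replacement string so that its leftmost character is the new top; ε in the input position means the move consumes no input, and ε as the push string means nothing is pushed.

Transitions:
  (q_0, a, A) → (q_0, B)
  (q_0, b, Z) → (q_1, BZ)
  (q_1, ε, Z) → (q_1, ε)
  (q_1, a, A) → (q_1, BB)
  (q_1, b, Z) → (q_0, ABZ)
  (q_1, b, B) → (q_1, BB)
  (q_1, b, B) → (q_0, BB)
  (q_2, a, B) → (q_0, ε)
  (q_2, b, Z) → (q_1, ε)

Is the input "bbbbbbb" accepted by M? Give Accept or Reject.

No computation consumes all input and empties the stack.

Reject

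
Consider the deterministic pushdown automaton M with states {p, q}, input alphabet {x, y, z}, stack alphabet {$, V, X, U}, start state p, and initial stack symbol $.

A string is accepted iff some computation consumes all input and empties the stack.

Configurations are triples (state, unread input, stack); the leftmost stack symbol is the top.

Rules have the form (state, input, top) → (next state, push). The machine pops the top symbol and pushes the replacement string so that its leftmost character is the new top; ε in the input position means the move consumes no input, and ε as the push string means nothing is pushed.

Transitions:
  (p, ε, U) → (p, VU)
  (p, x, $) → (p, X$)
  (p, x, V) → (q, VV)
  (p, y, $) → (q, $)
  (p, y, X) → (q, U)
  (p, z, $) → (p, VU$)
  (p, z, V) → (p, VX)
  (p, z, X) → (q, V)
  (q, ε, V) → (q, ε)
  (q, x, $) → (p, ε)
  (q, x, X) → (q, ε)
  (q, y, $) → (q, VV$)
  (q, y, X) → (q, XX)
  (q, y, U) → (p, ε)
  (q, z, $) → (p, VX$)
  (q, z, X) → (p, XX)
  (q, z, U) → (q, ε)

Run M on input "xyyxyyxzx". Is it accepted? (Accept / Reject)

Accept

(p, xyyxyyxzx, $) ⊢ (p, yyxyyxzx, X$) ⊢ (q, yxyyxzx, U$) ⊢ (p, xyyxzx, $) ⊢ (p, yyxzx, X$) ⊢ (q, yxzx, U$) ⊢ (p, xzx, $) ⊢ (p, zx, X$) ⊢ (q, x, V$) ⊢ (q, x, $) ⊢ (p, ε, ε)
All input consumed and the stack is empty.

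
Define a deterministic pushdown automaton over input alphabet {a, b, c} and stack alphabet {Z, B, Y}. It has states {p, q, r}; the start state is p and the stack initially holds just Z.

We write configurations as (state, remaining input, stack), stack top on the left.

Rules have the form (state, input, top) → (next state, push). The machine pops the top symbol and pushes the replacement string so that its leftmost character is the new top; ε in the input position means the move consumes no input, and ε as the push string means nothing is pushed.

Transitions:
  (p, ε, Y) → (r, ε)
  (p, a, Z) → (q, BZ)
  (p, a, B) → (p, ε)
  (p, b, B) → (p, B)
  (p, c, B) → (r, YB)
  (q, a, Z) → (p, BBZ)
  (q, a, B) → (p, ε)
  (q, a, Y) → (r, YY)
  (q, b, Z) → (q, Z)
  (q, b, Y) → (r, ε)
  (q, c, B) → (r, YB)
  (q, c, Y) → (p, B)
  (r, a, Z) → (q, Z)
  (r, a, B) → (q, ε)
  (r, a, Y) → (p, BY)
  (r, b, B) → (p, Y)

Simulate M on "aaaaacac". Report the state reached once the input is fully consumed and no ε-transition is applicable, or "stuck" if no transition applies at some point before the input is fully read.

r

(p, aaaaacac, Z)
  read a, top Z: go to q, push BZ → (q, aaaacac, BZ)
  read a, top B: go to p, push ε → (p, aaacac, Z)
  read a, top Z: go to q, push BZ → (q, aacac, BZ)
  read a, top B: go to p, push ε → (p, acac, Z)
  read a, top Z: go to q, push BZ → (q, cac, BZ)
  read c, top B: go to r, push YB → (r, ac, YBZ)
  read a, top Y: go to p, push BY → (p, c, BYBZ)
  read c, top B: go to r, push YB → (r, ε, YBYBZ)
All input consumed; M is in state r.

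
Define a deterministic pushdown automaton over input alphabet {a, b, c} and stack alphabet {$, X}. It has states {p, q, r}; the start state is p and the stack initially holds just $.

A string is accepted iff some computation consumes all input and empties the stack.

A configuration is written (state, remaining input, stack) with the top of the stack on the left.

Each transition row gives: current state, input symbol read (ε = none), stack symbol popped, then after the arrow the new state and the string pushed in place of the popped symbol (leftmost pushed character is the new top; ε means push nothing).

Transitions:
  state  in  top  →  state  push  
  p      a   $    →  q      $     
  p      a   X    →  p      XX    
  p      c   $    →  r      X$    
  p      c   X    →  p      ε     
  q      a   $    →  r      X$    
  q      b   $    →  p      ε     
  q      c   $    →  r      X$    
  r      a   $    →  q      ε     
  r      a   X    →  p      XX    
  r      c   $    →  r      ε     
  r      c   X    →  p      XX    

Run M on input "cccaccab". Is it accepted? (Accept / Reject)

Accept

(p, cccaccab, $) ⊢ (r, ccaccab, X$) ⊢ (p, caccab, XX$) ⊢ (p, accab, X$) ⊢ (p, ccab, XX$) ⊢ (p, cab, X$) ⊢ (p, ab, $) ⊢ (q, b, $) ⊢ (p, ε, ε)
All input consumed and the stack is empty.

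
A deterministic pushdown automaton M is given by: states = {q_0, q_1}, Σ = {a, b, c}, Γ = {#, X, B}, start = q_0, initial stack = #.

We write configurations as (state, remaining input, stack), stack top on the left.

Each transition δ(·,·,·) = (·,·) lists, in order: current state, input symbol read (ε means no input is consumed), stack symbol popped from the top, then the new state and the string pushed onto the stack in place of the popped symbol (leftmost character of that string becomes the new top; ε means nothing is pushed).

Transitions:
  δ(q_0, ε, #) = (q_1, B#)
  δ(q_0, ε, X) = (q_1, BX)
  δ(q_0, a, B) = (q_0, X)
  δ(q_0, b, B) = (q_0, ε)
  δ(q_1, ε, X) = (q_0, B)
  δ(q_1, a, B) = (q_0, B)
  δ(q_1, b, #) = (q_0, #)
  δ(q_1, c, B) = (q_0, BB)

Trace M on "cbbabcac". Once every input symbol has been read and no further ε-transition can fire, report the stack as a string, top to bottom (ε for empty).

(q_0, cbbabcac, #)
  ε-move, top #: go to q_1, push B# → (q_1, cbbabcac, B#)
  read c, top B: go to q_0, push BB → (q_0, bbabcac, BB#)
  read b, top B: go to q_0, push ε → (q_0, babcac, B#)
  read b, top B: go to q_0, push ε → (q_0, abcac, #)
  ε-move, top #: go to q_1, push B# → (q_1, abcac, B#)
  read a, top B: go to q_0, push B → (q_0, bcac, B#)
  read b, top B: go to q_0, push ε → (q_0, cac, #)
  ε-move, top #: go to q_1, push B# → (q_1, cac, B#)
  read c, top B: go to q_0, push BB → (q_0, ac, BB#)
  read a, top B: go to q_0, push X → (q_0, c, XB#)
  ε-move, top X: go to q_1, push BX → (q_1, c, BXB#)
  read c, top B: go to q_0, push BB → (q_0, ε, BBXB#)
All input consumed in state q_0 with stack BBXB#.

BBXB#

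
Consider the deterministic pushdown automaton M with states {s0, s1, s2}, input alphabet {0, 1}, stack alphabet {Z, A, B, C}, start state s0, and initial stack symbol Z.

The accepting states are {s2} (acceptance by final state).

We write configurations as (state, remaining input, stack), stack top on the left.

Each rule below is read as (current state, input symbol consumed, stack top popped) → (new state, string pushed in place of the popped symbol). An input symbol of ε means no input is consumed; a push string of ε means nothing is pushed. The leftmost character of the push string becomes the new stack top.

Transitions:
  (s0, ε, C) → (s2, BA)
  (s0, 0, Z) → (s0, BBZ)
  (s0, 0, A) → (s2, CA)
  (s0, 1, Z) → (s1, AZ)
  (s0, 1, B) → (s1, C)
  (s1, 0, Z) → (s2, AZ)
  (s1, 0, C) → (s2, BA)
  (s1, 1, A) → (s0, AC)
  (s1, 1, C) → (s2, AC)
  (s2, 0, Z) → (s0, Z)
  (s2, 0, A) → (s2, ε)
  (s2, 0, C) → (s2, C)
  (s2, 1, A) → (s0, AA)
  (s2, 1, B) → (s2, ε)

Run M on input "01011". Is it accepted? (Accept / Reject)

Reject

(s0, 01011, Z)
  read 0, top Z: go to s0, push BBZ → (s0, 1011, BBZ)
  read 1, top B: go to s1, push C → (s1, 011, CBZ)
  read 0, top C: go to s2, push BA → (s2, 11, BABZ)
  read 1, top B: go to s2, push ε → (s2, 1, ABZ)
  read 1, top A: go to s0, push AA → (s0, ε, AABZ)
All input consumed; state s0 ∉ F and no further ε-move applies.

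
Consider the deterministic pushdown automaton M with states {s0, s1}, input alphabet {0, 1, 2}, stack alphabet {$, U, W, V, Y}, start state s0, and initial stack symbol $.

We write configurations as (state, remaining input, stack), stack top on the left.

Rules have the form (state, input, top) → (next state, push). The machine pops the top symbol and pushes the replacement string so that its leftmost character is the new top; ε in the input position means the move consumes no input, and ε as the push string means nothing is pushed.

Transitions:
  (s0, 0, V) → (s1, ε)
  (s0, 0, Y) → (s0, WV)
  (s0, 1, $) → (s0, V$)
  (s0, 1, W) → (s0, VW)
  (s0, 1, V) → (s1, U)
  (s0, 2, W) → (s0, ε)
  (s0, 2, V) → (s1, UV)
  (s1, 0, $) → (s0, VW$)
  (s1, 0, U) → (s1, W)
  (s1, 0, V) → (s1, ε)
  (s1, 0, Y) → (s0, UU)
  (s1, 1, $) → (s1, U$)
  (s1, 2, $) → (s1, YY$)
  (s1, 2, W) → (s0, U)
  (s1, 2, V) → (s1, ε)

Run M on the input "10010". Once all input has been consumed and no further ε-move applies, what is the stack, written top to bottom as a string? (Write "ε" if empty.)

WW$

(s0, 10010, $)
  read 1, top $: go to s0, push V$ → (s0, 0010, V$)
  read 0, top V: go to s1, push ε → (s1, 010, $)
  read 0, top $: go to s0, push VW$ → (s0, 10, VW$)
  read 1, top V: go to s1, push U → (s1, 0, UW$)
  read 0, top U: go to s1, push W → (s1, ε, WW$)
All input consumed in state s1 with stack WW$.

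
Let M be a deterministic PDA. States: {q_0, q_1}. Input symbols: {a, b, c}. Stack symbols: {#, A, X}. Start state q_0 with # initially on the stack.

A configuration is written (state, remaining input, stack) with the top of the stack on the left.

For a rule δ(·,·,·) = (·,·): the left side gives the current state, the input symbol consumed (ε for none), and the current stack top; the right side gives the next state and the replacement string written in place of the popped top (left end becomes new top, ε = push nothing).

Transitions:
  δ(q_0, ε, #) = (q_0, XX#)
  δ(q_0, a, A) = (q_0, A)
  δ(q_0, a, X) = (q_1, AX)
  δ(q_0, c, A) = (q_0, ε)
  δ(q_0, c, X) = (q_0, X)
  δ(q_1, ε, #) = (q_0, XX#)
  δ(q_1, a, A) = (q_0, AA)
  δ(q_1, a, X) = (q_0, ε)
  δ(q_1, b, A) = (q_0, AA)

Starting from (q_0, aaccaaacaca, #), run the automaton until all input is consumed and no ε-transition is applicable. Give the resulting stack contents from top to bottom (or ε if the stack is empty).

AXX#

(q_0, aaccaaacaca, #)
  ε-move, top #: go to q_0, push XX# → (q_0, aaccaaacaca, XX#)
  read a, top X: go to q_1, push AX → (q_1, accaaacaca, AXX#)
  read a, top A: go to q_0, push AA → (q_0, ccaaacaca, AAXX#)
  read c, top A: go to q_0, push ε → (q_0, caaacaca, AXX#)
  read c, top A: go to q_0, push ε → (q_0, aaacaca, XX#)
  read a, top X: go to q_1, push AX → (q_1, aacaca, AXX#)
  read a, top A: go to q_0, push AA → (q_0, acaca, AAXX#)
  read a, top A: go to q_0, push A → (q_0, caca, AAXX#)
  read c, top A: go to q_0, push ε → (q_0, aca, AXX#)
  read a, top A: go to q_0, push A → (q_0, ca, AXX#)
  read c, top A: go to q_0, push ε → (q_0, a, XX#)
  read a, top X: go to q_1, push AX → (q_1, ε, AXX#)
All input consumed in state q_1 with stack AXX#.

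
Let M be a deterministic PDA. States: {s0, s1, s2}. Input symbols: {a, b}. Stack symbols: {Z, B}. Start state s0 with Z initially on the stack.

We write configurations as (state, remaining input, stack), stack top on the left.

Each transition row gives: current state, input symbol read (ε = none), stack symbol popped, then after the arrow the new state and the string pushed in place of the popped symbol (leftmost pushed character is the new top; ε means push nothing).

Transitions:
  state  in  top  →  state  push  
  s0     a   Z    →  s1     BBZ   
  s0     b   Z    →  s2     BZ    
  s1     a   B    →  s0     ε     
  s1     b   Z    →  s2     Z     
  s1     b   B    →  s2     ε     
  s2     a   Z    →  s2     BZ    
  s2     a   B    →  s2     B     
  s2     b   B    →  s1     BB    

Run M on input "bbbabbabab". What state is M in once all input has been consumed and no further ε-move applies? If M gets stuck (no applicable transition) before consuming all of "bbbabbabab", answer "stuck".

(s0, bbbabbabab, Z)
  read b, top Z: go to s2, push BZ → (s2, bbabbabab, BZ)
  read b, top B: go to s1, push BB → (s1, babbabab, BBZ)
  read b, top B: go to s2, push ε → (s2, abbabab, BZ)
  read a, top B: go to s2, push B → (s2, bbabab, BZ)
  read b, top B: go to s1, push BB → (s1, babab, BBZ)
  read b, top B: go to s2, push ε → (s2, abab, BZ)
  read a, top B: go to s2, push B → (s2, bab, BZ)
  read b, top B: go to s1, push BB → (s1, ab, BBZ)
  read a, top B: go to s0, push ε → (s0, b, BZ)
No transition for (s0, b, top B); M blocks with input b remaining.

stuck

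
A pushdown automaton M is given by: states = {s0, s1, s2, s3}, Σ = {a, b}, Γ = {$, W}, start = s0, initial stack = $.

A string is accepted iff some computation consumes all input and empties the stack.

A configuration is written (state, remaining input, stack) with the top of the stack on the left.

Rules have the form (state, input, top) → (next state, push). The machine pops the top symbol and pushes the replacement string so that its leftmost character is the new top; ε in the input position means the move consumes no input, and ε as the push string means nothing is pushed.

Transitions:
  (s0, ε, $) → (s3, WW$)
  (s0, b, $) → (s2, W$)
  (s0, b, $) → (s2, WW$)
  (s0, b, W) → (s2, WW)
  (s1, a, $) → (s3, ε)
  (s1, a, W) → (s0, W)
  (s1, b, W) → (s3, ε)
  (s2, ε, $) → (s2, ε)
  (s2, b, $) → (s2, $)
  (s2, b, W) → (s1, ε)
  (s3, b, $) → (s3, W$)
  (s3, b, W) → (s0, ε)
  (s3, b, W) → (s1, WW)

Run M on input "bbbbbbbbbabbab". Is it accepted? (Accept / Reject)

Reject

No computation consumes all input and empties the stack.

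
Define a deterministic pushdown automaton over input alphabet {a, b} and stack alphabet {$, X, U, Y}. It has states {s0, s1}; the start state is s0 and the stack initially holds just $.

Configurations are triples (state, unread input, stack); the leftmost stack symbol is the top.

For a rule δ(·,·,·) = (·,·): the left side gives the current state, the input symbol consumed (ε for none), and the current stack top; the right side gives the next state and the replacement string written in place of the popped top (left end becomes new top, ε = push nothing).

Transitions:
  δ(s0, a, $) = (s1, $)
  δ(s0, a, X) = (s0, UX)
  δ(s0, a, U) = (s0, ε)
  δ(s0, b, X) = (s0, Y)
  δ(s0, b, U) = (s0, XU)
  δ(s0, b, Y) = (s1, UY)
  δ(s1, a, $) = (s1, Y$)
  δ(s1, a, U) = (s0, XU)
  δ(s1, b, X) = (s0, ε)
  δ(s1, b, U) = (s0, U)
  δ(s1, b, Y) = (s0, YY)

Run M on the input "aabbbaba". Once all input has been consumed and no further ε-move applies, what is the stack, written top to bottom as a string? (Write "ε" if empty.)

(s0, aabbbaba, $)
  read a, top $: go to s1, push $ → (s1, abbbaba, $)
  read a, top $: go to s1, push Y$ → (s1, bbbaba, Y$)
  read b, top Y: go to s0, push YY → (s0, bbaba, YY$)
  read b, top Y: go to s1, push UY → (s1, baba, UYY$)
  read b, top U: go to s0, push U → (s0, aba, UYY$)
  read a, top U: go to s0, push ε → (s0, ba, YY$)
  read b, top Y: go to s1, push UY → (s1, a, UYY$)
  read a, top U: go to s0, push XU → (s0, ε, XUYY$)
All input consumed in state s0 with stack XUYY$.

XUYY$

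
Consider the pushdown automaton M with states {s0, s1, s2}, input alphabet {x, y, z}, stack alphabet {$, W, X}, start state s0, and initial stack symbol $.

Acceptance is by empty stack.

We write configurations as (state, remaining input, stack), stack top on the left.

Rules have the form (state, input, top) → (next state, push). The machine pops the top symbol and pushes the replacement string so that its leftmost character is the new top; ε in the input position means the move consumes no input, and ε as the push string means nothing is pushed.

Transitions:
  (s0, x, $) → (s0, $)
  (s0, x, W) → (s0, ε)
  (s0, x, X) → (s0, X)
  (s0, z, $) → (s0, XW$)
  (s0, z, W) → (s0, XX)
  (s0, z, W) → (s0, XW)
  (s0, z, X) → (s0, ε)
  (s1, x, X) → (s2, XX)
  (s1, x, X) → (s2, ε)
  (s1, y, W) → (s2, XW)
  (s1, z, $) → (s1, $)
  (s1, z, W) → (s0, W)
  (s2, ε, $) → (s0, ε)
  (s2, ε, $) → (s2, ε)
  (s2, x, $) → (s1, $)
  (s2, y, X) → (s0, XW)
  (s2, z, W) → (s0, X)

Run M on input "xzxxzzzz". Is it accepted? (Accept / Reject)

Reject

No computation consumes all input and empties the stack.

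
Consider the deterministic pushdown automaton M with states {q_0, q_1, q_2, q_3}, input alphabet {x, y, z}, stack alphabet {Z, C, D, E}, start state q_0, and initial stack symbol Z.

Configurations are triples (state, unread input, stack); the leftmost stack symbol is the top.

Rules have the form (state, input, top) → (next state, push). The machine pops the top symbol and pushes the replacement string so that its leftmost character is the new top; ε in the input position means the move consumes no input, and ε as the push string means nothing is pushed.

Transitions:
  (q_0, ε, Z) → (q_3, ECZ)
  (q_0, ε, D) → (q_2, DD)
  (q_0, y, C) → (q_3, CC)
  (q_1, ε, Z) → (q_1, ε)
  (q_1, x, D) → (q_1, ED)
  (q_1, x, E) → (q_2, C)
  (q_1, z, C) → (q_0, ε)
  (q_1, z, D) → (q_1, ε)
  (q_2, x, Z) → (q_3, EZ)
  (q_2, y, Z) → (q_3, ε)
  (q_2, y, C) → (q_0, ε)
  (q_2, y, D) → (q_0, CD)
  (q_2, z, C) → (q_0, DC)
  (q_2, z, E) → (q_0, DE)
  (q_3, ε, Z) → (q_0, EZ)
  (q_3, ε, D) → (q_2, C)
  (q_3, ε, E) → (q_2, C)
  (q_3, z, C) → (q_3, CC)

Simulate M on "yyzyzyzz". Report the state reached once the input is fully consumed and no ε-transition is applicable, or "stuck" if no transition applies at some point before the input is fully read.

(q_0, yyzyzyzz, Z)
  ε-move, top Z: go to q_3, push ECZ → (q_3, yyzyzyzz, ECZ)
  ε-move, top E: go to q_2, push C → (q_2, yyzyzyzz, CCZ)
  read y, top C: go to q_0, push ε → (q_0, yzyzyzz, CZ)
  read y, top C: go to q_3, push CC → (q_3, zyzyzz, CCZ)
  read z, top C: go to q_3, push CC → (q_3, yzyzz, CCCZ)
No transition for (q_3, y, top C); M blocks with input yzyzz remaining.

stuck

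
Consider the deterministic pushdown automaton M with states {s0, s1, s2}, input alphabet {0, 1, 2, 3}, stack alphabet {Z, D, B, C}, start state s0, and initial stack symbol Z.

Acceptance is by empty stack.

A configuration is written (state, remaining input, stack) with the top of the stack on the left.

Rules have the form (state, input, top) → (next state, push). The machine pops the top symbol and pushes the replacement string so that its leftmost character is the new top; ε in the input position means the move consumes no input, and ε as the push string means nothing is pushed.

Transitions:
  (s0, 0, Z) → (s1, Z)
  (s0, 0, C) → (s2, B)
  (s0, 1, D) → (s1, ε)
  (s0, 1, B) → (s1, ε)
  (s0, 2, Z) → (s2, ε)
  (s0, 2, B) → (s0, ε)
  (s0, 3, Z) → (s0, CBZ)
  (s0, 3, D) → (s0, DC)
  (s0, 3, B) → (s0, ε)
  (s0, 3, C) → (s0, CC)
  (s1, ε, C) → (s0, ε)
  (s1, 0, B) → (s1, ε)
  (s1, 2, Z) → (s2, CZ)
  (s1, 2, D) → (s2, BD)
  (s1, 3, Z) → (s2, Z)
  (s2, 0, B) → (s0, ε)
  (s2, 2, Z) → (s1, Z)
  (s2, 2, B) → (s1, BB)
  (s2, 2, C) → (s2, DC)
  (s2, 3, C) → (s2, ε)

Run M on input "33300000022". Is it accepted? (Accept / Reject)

Accept

(s0, 33300000022, Z) ⊢ (s0, 3300000022, CBZ) ⊢ (s0, 300000022, CCBZ) ⊢ (s0, 00000022, CCCBZ) ⊢ (s2, 0000022, BCCBZ) ⊢ (s0, 000022, CCBZ) ⊢ (s2, 00022, BCBZ) ⊢ (s0, 0022, CBZ) ⊢ (s2, 022, BBZ) ⊢ (s0, 22, BZ) ⊢ (s0, 2, Z) ⊢ (s2, ε, ε)
All input consumed and the stack is empty.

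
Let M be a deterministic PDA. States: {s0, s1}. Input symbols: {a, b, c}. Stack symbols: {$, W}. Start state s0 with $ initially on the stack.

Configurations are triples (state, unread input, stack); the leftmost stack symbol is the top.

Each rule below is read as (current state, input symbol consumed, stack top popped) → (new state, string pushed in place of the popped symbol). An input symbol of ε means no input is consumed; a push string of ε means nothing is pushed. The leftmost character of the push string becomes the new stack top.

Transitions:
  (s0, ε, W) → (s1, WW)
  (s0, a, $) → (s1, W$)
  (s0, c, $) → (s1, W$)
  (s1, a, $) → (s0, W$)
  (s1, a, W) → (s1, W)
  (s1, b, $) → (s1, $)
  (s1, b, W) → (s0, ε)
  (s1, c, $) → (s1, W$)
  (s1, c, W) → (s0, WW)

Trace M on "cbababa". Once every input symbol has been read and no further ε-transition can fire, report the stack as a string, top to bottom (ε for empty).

(s0, cbababa, $) ⊢ (s1, bababa, W$) ⊢ (s0, ababa, $) ⊢ (s1, baba, W$) ⊢ (s0, aba, $) ⊢ (s1, ba, W$) ⊢ (s0, a, $) ⊢ (s1, ε, W$)
All input consumed in state s1 with stack W$.

W$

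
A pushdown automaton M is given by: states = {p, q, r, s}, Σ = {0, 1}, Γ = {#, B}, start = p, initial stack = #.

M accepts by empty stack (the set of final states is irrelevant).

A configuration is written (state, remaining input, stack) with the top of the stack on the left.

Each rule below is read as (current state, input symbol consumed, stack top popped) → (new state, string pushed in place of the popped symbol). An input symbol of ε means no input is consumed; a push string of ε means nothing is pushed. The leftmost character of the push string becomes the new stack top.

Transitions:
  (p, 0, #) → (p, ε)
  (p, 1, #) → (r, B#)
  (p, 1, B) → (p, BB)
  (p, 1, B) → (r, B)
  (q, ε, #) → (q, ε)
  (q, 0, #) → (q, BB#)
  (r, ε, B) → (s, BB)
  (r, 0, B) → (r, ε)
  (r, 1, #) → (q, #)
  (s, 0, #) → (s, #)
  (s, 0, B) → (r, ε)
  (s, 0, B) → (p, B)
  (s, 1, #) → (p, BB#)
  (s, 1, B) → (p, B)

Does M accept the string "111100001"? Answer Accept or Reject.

One accepting computation: (p, 111100001, #) ⊢ (r, 11100001, B#) ⊢ (s, 11100001, BB#) ⊢ (p, 1100001, BB#) ⊢ (p, 100001, BBB#) ⊢ (r, 00001, BBB#) ⊢ (s, 00001, BBBB#) ⊢ (r, 0001, BBB#) ⊢ (r, 001, BB#) ⊢ (r, 01, B#) ⊢ (r, 1, #) ⊢ (q, ε, #) ⊢ (q, ε, ε)
All input consumed and the stack is empty.

Accept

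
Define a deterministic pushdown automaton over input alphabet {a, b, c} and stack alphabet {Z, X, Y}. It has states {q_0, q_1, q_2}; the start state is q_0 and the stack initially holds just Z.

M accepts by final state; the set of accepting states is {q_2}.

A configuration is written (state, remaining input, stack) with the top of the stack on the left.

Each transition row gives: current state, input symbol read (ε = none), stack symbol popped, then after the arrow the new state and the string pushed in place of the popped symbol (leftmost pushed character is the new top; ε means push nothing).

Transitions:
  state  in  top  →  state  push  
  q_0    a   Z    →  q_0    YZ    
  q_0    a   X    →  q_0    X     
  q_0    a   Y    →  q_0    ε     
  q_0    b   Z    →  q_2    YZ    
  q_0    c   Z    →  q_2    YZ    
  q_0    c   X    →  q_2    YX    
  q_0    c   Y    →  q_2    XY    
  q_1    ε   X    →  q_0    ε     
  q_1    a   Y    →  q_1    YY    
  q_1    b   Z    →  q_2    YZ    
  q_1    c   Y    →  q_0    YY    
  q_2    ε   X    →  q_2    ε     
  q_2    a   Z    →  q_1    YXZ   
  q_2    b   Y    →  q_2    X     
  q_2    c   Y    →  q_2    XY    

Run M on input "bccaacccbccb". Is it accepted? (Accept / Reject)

Reject

(q_0, bccaacccbccb, Z)
  read b, top Z: go to q_2, push YZ → (q_2, ccaacccbccb, YZ)
  read c, top Y: go to q_2, push XY → (q_2, caacccbccb, XYZ)
  ε-move, top X: go to q_2, push ε → (q_2, caacccbccb, YZ)
  read c, top Y: go to q_2, push XY → (q_2, aacccbccb, XYZ)
  ε-move, top X: go to q_2, push ε → (q_2, aacccbccb, YZ)
No transition applies at (q_2, aacccbccb, YZ); input not fully consumed.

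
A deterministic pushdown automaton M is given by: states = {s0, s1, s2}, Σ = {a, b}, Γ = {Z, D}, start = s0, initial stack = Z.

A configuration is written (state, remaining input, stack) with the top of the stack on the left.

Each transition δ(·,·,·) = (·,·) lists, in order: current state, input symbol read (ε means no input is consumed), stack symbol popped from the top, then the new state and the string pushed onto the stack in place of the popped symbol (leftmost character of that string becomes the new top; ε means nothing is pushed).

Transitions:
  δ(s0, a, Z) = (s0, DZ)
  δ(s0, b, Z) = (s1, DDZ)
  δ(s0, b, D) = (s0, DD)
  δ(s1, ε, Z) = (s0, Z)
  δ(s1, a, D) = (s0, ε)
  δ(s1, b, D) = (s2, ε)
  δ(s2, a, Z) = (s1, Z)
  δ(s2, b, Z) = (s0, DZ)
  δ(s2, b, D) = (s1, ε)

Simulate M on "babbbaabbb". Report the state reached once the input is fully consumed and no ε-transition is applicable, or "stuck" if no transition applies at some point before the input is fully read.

(s0, babbbaabbb, Z) ⊢ (s1, abbbaabbb, DDZ) ⊢ (s0, bbbaabbb, DZ) ⊢ (s0, bbaabbb, DDZ) ⊢ (s0, baabbb, DDDZ) ⊢ (s0, aabbb, DDDDZ)
No transition for (s0, a, top D); M blocks with input aabbb remaining.

stuck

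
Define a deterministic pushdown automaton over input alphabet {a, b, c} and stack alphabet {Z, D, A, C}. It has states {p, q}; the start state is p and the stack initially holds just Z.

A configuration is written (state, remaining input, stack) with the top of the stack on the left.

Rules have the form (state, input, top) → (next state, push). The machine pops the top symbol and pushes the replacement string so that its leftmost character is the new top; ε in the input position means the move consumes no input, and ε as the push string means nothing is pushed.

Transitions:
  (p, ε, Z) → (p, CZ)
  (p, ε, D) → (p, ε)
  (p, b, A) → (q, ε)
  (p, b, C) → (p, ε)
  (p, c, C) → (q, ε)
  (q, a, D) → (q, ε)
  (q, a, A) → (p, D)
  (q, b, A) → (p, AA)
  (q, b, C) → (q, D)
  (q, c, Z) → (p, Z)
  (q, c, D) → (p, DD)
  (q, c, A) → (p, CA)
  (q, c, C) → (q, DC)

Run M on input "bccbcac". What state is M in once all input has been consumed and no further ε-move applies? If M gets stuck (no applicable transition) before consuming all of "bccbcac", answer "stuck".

(p, bccbcac, Z)
  ε-move, top Z: go to p, push CZ → (p, bccbcac, CZ)
  read b, top C: go to p, push ε → (p, ccbcac, Z)
  ε-move, top Z: go to p, push CZ → (p, ccbcac, CZ)
  read c, top C: go to q, push ε → (q, cbcac, Z)
  read c, top Z: go to p, push Z → (p, bcac, Z)
  ε-move, top Z: go to p, push CZ → (p, bcac, CZ)
  read b, top C: go to p, push ε → (p, cac, Z)
  ε-move, top Z: go to p, push CZ → (p, cac, CZ)
  read c, top C: go to q, push ε → (q, ac, Z)
No transition for (q, a, top Z); M blocks with input ac remaining.

stuck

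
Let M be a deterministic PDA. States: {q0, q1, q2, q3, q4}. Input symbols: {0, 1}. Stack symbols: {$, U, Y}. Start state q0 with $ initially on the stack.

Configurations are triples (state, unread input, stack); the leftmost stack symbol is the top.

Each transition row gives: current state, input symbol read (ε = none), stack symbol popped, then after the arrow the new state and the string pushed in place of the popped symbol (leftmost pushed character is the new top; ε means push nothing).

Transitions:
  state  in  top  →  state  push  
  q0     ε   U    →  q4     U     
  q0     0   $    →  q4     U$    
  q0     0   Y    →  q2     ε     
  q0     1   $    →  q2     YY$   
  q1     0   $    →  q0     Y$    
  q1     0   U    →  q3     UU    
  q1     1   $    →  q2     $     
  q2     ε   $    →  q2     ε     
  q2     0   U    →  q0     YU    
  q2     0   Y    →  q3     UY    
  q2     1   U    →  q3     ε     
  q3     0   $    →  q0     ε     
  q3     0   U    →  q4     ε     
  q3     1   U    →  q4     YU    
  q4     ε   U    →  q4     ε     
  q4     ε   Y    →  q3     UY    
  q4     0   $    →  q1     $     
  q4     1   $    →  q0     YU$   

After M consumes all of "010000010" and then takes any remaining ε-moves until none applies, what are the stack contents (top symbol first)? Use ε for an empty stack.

ε

(q0, 010000010, $)
  read 0, top $: go to q4, push U$ → (q4, 10000010, U$)
  ε-move, top U: go to q4, push ε → (q4, 10000010, $)
  read 1, top $: go to q0, push YU$ → (q0, 0000010, YU$)
  read 0, top Y: go to q2, push ε → (q2, 000010, U$)
  read 0, top U: go to q0, push YU → (q0, 00010, YU$)
  read 0, top Y: go to q2, push ε → (q2, 0010, U$)
  read 0, top U: go to q0, push YU → (q0, 010, YU$)
  read 0, top Y: go to q2, push ε → (q2, 10, U$)
  read 1, top U: go to q3, push ε → (q3, 0, $)
  read 0, top $: go to q0, push ε → (q0, ε, ε)
All input consumed in state q0 with stack ε.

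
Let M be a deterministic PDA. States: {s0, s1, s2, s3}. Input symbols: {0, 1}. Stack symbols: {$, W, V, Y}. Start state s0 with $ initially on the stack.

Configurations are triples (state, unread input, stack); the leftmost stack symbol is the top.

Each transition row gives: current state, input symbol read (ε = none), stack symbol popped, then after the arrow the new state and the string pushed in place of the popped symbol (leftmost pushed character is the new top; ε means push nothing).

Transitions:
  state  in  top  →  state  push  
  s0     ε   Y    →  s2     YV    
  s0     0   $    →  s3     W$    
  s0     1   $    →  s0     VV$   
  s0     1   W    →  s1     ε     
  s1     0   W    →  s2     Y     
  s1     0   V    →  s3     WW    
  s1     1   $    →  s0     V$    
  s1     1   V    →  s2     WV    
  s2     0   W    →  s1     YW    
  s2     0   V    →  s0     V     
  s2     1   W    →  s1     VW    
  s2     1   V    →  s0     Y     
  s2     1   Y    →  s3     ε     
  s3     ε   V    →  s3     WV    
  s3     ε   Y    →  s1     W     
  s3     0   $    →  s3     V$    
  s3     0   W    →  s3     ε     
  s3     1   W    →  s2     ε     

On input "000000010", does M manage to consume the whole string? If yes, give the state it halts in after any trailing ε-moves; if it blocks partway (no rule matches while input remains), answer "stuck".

s0

(s0, 000000010, $)
  read 0, top $: go to s3, push W$ → (s3, 00000010, W$)
  read 0, top W: go to s3, push ε → (s3, 0000010, $)
  read 0, top $: go to s3, push V$ → (s3, 000010, V$)
  ε-move, top V: go to s3, push WV → (s3, 000010, WV$)
  read 0, top W: go to s3, push ε → (s3, 00010, V$)
  ε-move, top V: go to s3, push WV → (s3, 00010, WV$)
  read 0, top W: go to s3, push ε → (s3, 0010, V$)
  ε-move, top V: go to s3, push WV → (s3, 0010, WV$)
  read 0, top W: go to s3, push ε → (s3, 010, V$)
  ε-move, top V: go to s3, push WV → (s3, 010, WV$)
  read 0, top W: go to s3, push ε → (s3, 10, V$)
  ε-move, top V: go to s3, push WV → (s3, 10, WV$)
  read 1, top W: go to s2, push ε → (s2, 0, V$)
  read 0, top V: go to s0, push V → (s0, ε, V$)
All input consumed; M is in state s0.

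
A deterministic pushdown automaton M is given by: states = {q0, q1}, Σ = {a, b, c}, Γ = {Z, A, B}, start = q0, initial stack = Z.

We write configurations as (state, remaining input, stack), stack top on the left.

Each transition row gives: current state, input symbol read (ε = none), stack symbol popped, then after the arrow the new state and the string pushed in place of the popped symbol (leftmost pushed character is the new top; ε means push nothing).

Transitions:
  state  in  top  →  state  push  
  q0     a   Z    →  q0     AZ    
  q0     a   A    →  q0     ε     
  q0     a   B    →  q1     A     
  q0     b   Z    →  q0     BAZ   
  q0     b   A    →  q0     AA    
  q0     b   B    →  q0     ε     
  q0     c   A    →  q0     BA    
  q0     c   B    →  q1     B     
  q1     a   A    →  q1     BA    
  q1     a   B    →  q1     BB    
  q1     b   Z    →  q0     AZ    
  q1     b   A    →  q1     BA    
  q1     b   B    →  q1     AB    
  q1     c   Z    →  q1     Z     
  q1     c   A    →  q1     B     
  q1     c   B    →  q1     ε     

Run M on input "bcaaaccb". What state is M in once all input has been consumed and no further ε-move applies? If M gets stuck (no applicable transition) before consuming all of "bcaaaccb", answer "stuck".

q1

(q0, bcaaaccb, Z)
  read b, top Z: go to q0, push BAZ → (q0, caaaccb, BAZ)
  read c, top B: go to q1, push B → (q1, aaaccb, BAZ)
  read a, top B: go to q1, push BB → (q1, aaccb, BBAZ)
  read a, top B: go to q1, push BB → (q1, accb, BBBAZ)
  read a, top B: go to q1, push BB → (q1, ccb, BBBBAZ)
  read c, top B: go to q1, push ε → (q1, cb, BBBAZ)
  read c, top B: go to q1, push ε → (q1, b, BBAZ)
  read b, top B: go to q1, push AB → (q1, ε, ABBAZ)
All input consumed; M is in state q1.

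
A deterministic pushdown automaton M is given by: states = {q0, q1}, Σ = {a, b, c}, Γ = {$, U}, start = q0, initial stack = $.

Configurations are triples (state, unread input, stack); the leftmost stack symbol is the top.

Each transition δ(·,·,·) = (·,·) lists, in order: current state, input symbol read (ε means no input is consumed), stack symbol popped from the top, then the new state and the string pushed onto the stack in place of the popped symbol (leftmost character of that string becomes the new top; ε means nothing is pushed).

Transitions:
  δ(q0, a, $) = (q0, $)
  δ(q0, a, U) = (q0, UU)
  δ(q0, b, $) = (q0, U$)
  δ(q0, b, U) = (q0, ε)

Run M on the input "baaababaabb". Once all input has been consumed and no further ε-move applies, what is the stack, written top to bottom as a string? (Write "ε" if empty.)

(q0, baaababaabb, $) ⊢ (q0, aaababaabb, U$) ⊢ (q0, aababaabb, UU$) ⊢ (q0, ababaabb, UUU$) ⊢ (q0, babaabb, UUUU$) ⊢ (q0, abaabb, UUU$) ⊢ (q0, baabb, UUUU$) ⊢ (q0, aabb, UUU$) ⊢ (q0, abb, UUUU$) ⊢ (q0, bb, UUUUU$) ⊢ (q0, b, UUUU$) ⊢ (q0, ε, UUU$)
All input consumed in state q0 with stack UUU$.

UUU$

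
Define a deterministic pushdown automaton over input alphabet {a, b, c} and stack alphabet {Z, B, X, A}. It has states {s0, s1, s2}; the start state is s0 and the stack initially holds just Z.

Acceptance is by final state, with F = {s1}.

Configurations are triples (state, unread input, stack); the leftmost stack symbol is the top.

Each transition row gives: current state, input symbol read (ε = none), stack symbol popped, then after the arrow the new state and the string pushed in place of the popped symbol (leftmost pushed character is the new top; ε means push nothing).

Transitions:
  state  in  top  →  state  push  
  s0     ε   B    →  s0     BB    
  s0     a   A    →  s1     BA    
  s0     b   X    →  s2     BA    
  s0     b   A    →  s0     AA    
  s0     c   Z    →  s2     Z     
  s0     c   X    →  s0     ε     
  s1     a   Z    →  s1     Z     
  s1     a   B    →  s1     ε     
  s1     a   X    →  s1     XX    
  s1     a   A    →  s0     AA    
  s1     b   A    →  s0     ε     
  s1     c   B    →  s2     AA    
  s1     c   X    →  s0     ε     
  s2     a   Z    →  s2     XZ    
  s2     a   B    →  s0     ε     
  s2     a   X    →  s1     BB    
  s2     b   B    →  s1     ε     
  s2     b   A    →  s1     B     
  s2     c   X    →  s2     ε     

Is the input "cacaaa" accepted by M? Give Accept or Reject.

Accept

(s0, cacaaa, Z) ⊢ (s2, acaaa, Z) ⊢ (s2, caaa, XZ) ⊢ (s2, aaa, Z) ⊢ (s2, aa, XZ) ⊢ (s1, a, BBZ) ⊢ (s1, ε, BZ)
All input consumed; state s1 ∈ F.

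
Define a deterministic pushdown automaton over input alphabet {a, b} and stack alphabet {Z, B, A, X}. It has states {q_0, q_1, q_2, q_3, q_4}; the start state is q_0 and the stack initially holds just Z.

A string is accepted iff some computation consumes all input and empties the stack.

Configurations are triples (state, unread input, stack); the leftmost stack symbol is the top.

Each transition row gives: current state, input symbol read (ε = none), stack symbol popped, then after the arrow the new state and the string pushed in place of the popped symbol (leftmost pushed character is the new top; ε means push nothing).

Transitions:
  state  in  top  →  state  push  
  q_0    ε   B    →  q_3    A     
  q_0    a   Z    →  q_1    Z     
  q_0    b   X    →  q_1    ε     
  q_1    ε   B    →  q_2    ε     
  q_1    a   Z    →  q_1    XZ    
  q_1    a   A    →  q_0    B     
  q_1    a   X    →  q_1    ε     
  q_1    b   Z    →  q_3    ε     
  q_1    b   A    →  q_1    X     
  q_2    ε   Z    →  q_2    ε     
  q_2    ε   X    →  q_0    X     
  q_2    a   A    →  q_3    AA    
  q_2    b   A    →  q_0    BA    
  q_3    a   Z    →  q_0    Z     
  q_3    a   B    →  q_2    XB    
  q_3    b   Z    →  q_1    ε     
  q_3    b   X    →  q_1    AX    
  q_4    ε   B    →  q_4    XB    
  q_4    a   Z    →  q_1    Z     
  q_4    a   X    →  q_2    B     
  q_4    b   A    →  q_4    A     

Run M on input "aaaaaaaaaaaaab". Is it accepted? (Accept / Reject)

(q_0, aaaaaaaaaaaaab, Z)
  read a, top Z: go to q_1, push Z → (q_1, aaaaaaaaaaaab, Z)
  read a, top Z: go to q_1, push XZ → (q_1, aaaaaaaaaaab, XZ)
  read a, top X: go to q_1, push ε → (q_1, aaaaaaaaaab, Z)
  read a, top Z: go to q_1, push XZ → (q_1, aaaaaaaaab, XZ)
  read a, top X: go to q_1, push ε → (q_1, aaaaaaaab, Z)
  read a, top Z: go to q_1, push XZ → (q_1, aaaaaaab, XZ)
  read a, top X: go to q_1, push ε → (q_1, aaaaaab, Z)
  read a, top Z: go to q_1, push XZ → (q_1, aaaaab, XZ)
  read a, top X: go to q_1, push ε → (q_1, aaaab, Z)
  read a, top Z: go to q_1, push XZ → (q_1, aaab, XZ)
  read a, top X: go to q_1, push ε → (q_1, aab, Z)
  read a, top Z: go to q_1, push XZ → (q_1, ab, XZ)
  read a, top X: go to q_1, push ε → (q_1, b, Z)
  read b, top Z: go to q_3, push ε → (q_3, ε, ε)
All input consumed and the stack is empty.

Accept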